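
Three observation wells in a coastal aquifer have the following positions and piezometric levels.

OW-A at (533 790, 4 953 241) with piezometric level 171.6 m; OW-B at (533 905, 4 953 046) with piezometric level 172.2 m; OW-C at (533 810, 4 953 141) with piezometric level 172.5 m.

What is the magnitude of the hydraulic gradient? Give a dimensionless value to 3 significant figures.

Differences from OW-A: to OW-B (Δx, Δy, Δh) = (115, -195, +0.6); to OW-C = (20, -100, +0.9).
Determinant of the coordinate differences = 115·(-100) − 20·(-195) = -7600.
∂h/∂x = [(+0.6)·(-100) − (+0.9)·(-195)] / -7600 = -0.01520
∂h/∂y = [115·(+0.9) − 20·(+0.6)] / -7600 = -0.01204
|∇h| = √(-0.01520² + -0.01204²) = 0.01939

0.0194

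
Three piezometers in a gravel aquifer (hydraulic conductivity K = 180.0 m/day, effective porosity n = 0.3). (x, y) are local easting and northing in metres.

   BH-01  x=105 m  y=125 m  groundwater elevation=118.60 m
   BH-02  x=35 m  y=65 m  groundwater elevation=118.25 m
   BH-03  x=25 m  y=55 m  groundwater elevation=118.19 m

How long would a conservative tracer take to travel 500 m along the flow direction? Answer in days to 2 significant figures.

120 days

Differences from BH-01: to BH-02 (Δx, Δy, Δh) = (-70, -60, -0.35); to BH-03 = (-80, -70, -0.41).
Determinant of the coordinate differences = (-70)·(-70) − (-80)·(-60) = 100.
∂h/∂x = [(-0.35)·(-70) − (-0.41)·(-60)] / 100 = -0.001000
∂h/∂y = [(-70)·(-0.41) − (-80)·(-0.35)] / 100 = +0.007000
|∇h| = √(-0.001000² + 0.007000²) = 0.007071
Seepage velocity v = K·i/n = 180.0 × 0.007071 / 0.3 = 4.243 m/day.
t = 500 / 4.243 = 117.8 days.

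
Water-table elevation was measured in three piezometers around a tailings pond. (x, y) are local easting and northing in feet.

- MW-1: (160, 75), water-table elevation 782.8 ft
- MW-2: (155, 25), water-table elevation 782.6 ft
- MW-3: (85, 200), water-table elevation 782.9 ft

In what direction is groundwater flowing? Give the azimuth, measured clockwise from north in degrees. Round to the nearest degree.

232°

Differences from MW-1: to MW-2 (Δx, Δy, Δh) = (-5, -50, -0.2); to MW-3 = (-75, 125, +0.1).
Solve a·Δx + b·Δy = Δh: det = (-5)·125 − (-75)·(-50) = -4375.
∂h/∂x = [(-0.2)·125 − (+0.1)·(-50)] / -4375 = +0.004571
∂h/∂y = [(-5)·(+0.1) − (-75)·(-0.2)] / -4375 = +0.003543
Flow direction (−∇h) has components (-0.004571 E, -0.003543 N).
Azimuth = atan2(E, N) = atan2(-0.004571, -0.003543) = 232.2° ≈ 232°.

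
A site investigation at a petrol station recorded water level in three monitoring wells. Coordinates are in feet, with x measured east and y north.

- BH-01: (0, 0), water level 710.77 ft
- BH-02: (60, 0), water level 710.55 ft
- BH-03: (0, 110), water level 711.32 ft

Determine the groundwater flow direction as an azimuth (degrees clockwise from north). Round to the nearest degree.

∂h/∂x = (710.55 − 710.77) / (60 − 0) = -0.003667
∂h/∂y = (711.32 − 710.77) / (110 − 0) = +0.005000
Flow direction (−∇h) has components (+0.003667 E, -0.005000 N).
Azimuth = atan2(E, N) = atan2(+0.003667, -0.005000) = 143.7° ≈ 144°.

144°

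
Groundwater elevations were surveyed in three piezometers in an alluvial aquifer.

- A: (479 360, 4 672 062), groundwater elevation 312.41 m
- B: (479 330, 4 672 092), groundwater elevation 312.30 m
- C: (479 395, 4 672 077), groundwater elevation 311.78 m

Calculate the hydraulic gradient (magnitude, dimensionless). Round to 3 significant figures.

0.0190

Taking A as reference: B−A = (-30, 30, -0.11); C−A = (35, 15, -0.63).
Determinant of the coordinate differences = (-30)·15 − 35·30 = -1500.
∂h/∂x = [(-0.11)·15 − (-0.63)·30] / -1500 = -0.01150
∂h/∂y = [(-30)·(-0.63) − 35·(-0.11)] / -1500 = -0.01517
|∇h| = √(-0.01150² + -0.01517²) = 0.01904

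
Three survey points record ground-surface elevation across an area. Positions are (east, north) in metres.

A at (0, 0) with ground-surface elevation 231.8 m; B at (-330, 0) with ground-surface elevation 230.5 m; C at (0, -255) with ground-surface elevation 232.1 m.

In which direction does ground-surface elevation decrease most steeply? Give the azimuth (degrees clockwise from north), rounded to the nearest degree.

287°

∂z/∂x = (230.5 − 231.8) / (-330 − 0) = +0.003939
∂z/∂y = (232.1 − 231.8) / (-255 − 0) = -0.001176
Steepest decrease is along −∇f: components (-0.003939 E, +0.001176 N).
Azimuth = atan2(-0.003939, +0.001176) = 286.6° ≈ 287°.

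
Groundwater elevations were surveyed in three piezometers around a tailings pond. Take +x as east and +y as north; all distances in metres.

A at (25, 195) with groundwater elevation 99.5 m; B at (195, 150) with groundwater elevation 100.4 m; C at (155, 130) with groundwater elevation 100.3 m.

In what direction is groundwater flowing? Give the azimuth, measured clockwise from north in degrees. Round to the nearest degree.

310°

Taking A as reference: B−A = (170, -45, +0.9); C−A = (130, -65, +0.8).
Determinant of the coordinate differences = 170·(-65) − 130·(-45) = -5200.
∂h/∂x = [(+0.9)·(-65) − (+0.8)·(-45)] / -5200 = +0.004327
∂h/∂y = [170·(+0.8) − 130·(+0.9)] / -5200 = -0.003654
Flow direction (−∇h) has components (-0.004327 E, +0.003654 N).
Azimuth = atan2(E, N) = atan2(-0.004327, +0.003654) = 310.2° ≈ 310°.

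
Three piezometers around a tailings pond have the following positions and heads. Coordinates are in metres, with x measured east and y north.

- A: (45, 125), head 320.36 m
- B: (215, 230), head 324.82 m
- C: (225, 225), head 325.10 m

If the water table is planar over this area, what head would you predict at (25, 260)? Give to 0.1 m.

319.6 m

With h = a·x + b·y + c and A as origin, the differences give:
  170·a + 105·b = +4.46
  180·a + 100·b = +4.74
Eliminate b (×100 and ×105, subtract): -1900·a = -51.700 → a = ∂h/∂x = +0.02721
Back-substitute: b = ∂h/∂y = -0.001579.
h(25, 260) = 320.36 + (+0.02721)·(-20) + (-0.001579)·(135) = 320.36 -0.544 -0.213 = 319.603 m.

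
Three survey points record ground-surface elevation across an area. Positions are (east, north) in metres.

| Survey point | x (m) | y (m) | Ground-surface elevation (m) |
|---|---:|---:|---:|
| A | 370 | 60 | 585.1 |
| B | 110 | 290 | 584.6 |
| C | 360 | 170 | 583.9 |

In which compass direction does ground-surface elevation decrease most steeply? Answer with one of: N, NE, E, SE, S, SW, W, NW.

With z = a·x + b·y + c and A as origin, the differences give:
  (-260)·a + 230·b = -0.5
  (-10)·a + 110·b = -1.2
Eliminate b (×110 and ×230, subtract): -26300·a = 221.00 → a = ∂z/∂x = -0.008403
Back-substitute: b = ∂z/∂y = -0.01167.
Steepest decrease is along −∇f = (+0.008403 E, +0.01167 N) → northeast.

NE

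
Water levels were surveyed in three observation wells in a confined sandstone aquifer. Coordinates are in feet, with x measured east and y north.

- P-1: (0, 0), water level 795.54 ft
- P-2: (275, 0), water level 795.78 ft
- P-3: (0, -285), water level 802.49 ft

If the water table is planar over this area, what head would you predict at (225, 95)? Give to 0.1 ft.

793.4 ft

∂h/∂x = (795.78 − 795.54) / (275 − 0) = +0.0008727
∂h/∂y = (802.49 − 795.54) / (-285 − 0) = -0.02439
h(225, 95) = 795.54 + (+0.0008727)·(225) + (-0.02439)·(95) = 795.54 +0.196 -2.317 = 793.420 ft.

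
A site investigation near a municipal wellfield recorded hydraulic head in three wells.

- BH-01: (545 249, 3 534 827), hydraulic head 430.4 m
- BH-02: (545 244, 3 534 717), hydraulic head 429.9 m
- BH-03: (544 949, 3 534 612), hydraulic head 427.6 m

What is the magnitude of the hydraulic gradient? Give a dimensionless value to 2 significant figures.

With h = a·x + b·y + c and BH-01 as origin, the differences give:
  (-5)·a + (-110)·b = -0.5
  (-300)·a + (-215)·b = -2.8
Eliminate b (×(-215) and ×(-110), subtract): -31925·a = -200.50 → a = ∂h/∂x = +0.006280
Back-substitute: b = ∂h/∂y = +0.004260.
|∇h| = √(0.006280² + 0.004260²) = 0.007589

0.0076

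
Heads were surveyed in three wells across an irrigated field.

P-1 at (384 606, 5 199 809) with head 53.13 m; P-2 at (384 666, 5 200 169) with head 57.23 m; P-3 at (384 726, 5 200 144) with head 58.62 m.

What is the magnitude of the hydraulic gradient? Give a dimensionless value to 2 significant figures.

0.027

Taking P-1 as reference: P-2−P-1 = (60, 360, +4.10); P-3−P-1 = (120, 335, +5.49).
Determinant of the coordinate differences = 60·335 − 120·360 = -23100.
∂h/∂x = [(+4.10)·335 − (+5.49)·360] / -23100 = +0.02610
∂h/∂y = [60·(+5.49) − 120·(+4.10)] / -23100 = +0.007039
|∇h| = √(0.02610² + 0.007039²) = 0.02703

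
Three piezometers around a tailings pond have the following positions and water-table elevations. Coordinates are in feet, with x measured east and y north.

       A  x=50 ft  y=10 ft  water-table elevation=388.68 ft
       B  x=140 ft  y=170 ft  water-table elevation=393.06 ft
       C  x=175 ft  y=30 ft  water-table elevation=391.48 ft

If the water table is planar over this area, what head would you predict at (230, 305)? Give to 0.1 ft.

397.0 ft

With h = a·x + b·y + c and A as origin, the differences give:
  90·a + 160·b = +4.38
  125·a + 20·b = +2.80
Eliminate b (×20 and ×160, subtract): -18200·a = -360.400 → a = ∂h/∂x = +0.01980
Back-substitute: b = ∂h/∂y = +0.01624.
h(230, 305) = 388.68 + (+0.01980)·(180) + (+0.01624)·(295) = 388.68 +3.564 +4.790 = 397.034 ft.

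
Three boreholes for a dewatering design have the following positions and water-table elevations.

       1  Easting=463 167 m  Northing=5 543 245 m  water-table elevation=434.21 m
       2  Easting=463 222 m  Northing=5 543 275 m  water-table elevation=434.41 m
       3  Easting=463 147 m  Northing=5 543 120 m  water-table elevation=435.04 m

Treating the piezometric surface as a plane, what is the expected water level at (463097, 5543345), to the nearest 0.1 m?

Differences from 1: to 2 (Δx, Δy, Δh) = (55, 30, +0.20); to 3 = (-20, -125, +0.83).
Solve a·Δx + b·Δy = Δh: det = 55·(-125) − (-20)·30 = -6275.
∂h/∂x = [(+0.20)·(-125) − (+0.83)·30] / -6275 = +0.007952
∂h/∂y = [55·(+0.83) − (-20)·(+0.20)] / -6275 = -0.007912
h(463097, 5543345) = 434.21 + (+0.007952)·(-70) + (-0.007912)·(100) = 434.21 -0.557 -0.791 = 432.862 m.

432.9 m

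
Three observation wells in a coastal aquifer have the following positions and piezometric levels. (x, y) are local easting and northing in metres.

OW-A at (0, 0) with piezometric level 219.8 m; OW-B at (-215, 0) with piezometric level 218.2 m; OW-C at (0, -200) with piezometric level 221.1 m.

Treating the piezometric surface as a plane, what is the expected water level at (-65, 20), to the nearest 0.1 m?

219.2 m

∂h/∂x = (218.2 − 219.8) / (-215 − 0) = +0.007442
∂h/∂y = (221.1 − 219.8) / (-200 − 0) = -0.006500
h(-65, 20) = 219.8 + (+0.007442)·(-65) + (-0.006500)·(20) = 219.8 -0.484 -0.130 = 219.186 m.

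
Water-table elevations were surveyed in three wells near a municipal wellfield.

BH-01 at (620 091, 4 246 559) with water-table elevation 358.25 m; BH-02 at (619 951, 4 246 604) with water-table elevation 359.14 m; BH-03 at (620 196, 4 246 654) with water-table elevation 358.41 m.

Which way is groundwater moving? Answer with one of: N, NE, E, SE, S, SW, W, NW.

SE

Taking BH-01 as reference: BH-02−BH-01 = (-140, 45, +0.89); BH-03−BH-01 = (105, 95, +0.16).
Solve a·Δx + b·Δy = Δh: det = (-140)·95 − 105·45 = -18025.
∂h/∂x = [(+0.89)·95 − (+0.16)·45] / -18025 = -0.004291
∂h/∂y = [(-140)·(+0.16) − 105·(+0.89)] / -18025 = +0.006427
Flow = −∇h = (+0.004291 east, -0.006427 north), which points southeast.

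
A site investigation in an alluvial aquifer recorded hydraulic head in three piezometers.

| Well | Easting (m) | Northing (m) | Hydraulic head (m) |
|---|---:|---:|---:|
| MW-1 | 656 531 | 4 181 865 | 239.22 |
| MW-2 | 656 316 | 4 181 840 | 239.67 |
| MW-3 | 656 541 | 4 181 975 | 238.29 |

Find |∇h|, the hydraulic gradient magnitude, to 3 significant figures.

0.00843

With h = a·x + b·y + c and MW-1 as origin, the differences give:
  (-215)·a + (-25)·b = +0.45
  10·a + 110·b = -0.93
Eliminate b (×110 and ×(-25), subtract): -23400·a = 26.250 → a = ∂h/∂x = -0.001122
Back-substitute: b = ∂h/∂y = -0.008353.
|∇h| = √(-0.001122² + -0.008353²) = 0.008428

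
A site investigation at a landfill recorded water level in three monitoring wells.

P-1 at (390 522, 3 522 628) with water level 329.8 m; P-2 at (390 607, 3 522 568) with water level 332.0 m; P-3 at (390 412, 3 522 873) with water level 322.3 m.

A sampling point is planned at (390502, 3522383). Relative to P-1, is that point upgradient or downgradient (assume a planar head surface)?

Three-point gradient (reference P-1): Δ to P-2 = (85, -60, +2.2), Δ to P-3 = (-110, 245, -7.5).
∂h/∂x = +0.006257, ∂h/∂y = -0.02780 (det = 14225).
Head at (390502, 3522383) = 329.8 + (+0.006257)·(-20) + (-0.02780)·(-245) = 336.49 m.
That is higher than the 329.8 m at P-1, so the point is upgradient.

upgradient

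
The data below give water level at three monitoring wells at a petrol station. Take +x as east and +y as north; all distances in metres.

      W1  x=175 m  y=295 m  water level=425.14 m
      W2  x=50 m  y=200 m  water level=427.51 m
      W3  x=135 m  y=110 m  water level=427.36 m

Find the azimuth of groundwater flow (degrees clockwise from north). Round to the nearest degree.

051°

Differences from W1: to W2 (Δx, Δy, Δh) = (-125, -95, +2.37); to W3 = (-40, -185, +2.22).
Solve a·Δx + b·Δy = Δh: det = (-125)·(-185) − (-40)·(-95) = 19325.
∂h/∂x = [(+2.37)·(-185) − (+2.22)·(-95)] / 19325 = -0.01177
∂h/∂y = [(-125)·(+2.22) − (-40)·(+2.37)] / 19325 = -0.009454
Flow direction (−∇h) has components (+0.01177 E, +0.009454 N).
Azimuth = atan2(E, N) = atan2(+0.01177, +0.009454) = 51.2° ≈ 051°.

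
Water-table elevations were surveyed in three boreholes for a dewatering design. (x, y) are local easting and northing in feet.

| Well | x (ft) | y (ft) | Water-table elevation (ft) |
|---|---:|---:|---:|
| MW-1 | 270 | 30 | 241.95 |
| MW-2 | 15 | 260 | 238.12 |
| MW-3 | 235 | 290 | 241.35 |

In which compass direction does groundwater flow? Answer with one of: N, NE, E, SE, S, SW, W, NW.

Three-point gradient (reference MW-1): Δ to MW-2 = (-255, 230, -3.83), Δ to MW-3 = (-35, 260, -0.60).
∂h/∂x = +0.01473, ∂h/∂y = -0.0003253 (det = -58250).
Flow = −∇h = (-0.01473 east, +0.0003253 north), which points west.

W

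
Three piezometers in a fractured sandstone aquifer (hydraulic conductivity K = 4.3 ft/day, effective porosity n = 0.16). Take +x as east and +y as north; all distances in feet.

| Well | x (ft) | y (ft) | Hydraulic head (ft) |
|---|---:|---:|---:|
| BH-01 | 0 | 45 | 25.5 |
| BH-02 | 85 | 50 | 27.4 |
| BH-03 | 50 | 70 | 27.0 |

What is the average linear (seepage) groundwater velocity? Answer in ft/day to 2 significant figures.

With h = a·x + b·y + c and BH-01 as origin, the differences give:
  85·a + 5·b = +1.9
  50·a + 25·b = +1.5
Eliminate b (×25 and ×5, subtract): 1875·a = 40.00 → a = ∂h/∂x = +0.02133
Back-substitute: b = ∂h/∂y = +0.01733.
|∇h| = √(0.02133² + 0.01733²) = 0.02748
Seepage velocity v = K·i/n = 4.3 × 0.02748 / 0.16 = 0.7385 ft/day.

0.74 ft/day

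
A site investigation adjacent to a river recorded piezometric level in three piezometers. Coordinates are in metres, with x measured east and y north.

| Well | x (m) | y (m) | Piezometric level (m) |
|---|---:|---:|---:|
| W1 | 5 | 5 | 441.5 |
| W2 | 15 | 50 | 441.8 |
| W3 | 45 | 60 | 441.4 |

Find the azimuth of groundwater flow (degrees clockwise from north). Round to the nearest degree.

122°

Taking W1 as reference: W2−W1 = (10, 45, +0.3); W3−W1 = (40, 55, -0.1).
Determinant of the coordinate differences = 10·55 − 40·45 = -1250.
∂h/∂x = [(+0.3)·55 − (-0.1)·45] / -1250 = -0.01680
∂h/∂y = [10·(-0.1) − 40·(+0.3)] / -1250 = +0.01040
Flow direction (−∇h) has components (+0.01680 E, -0.01040 N).
Azimuth = atan2(E, N) = atan2(+0.01680, -0.01040) = 121.8° ≈ 122°.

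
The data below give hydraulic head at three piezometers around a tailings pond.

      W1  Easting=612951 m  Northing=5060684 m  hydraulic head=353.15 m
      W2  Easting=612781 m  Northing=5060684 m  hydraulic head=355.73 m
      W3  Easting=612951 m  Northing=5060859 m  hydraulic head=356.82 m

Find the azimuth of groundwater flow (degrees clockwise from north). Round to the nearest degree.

∂h/∂x = (355.73 − 353.15) / (612781 − 612951) = -0.01518
∂h/∂y = (356.82 − 353.15) / (5060859 − 5060684) = +0.02097
Flow direction (−∇h) has components (+0.01518 E, -0.02097 N).
Azimuth = atan2(E, N) = atan2(+0.01518, -0.02097) = 144.1° ≈ 144°.

144°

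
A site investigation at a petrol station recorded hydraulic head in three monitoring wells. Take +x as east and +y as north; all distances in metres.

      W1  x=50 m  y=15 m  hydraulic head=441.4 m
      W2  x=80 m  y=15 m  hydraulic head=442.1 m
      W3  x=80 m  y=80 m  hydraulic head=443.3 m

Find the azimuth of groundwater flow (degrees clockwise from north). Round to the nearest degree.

232°

Three-point gradient (reference W1): Δ to W2 = (30, 0, +0.7), Δ to W3 = (30, 65, +1.9).
∂h/∂x = +0.02333, ∂h/∂y = +0.01846 (det = 1950).
Flow direction (−∇h) has components (-0.02333 E, -0.01846 N).
Azimuth = atan2(E, N) = atan2(-0.02333, -0.01846) = 231.6° ≈ 232°.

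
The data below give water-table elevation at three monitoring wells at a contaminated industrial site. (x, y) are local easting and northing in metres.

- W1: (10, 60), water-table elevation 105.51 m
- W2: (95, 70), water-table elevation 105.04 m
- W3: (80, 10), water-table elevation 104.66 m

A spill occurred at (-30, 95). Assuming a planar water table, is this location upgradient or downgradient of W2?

upgradient

Taking W1 as reference: W2−W1 = (85, 10, -0.47); W3−W1 = (70, -50, -0.85).
Solve a·Δx + b·Δy = Δh: det = 85·(-50) − 70·10 = -4950.
∂h/∂x = [(-0.47)·(-50) − (-0.85)·10] / -4950 = -0.006465
∂h/∂y = [85·(-0.85) − 70·(-0.47)] / -4950 = +0.007949
Head at (-30, 95) = 105.51 + (-0.006465)·(-40) + (+0.007949)·(35) = 106.05 m.
That is higher than the 105.04 m at W2, so the point is upgradient.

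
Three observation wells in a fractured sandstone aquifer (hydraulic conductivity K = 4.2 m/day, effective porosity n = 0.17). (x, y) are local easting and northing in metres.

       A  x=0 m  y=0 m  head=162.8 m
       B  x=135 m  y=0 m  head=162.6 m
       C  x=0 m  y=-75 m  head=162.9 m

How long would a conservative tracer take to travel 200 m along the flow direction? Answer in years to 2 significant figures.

11 years

∂h/∂x = (162.6 − 162.8) / (135 − 0) = -0.001481
∂h/∂y = (162.9 − 162.8) / (-75 − 0) = -0.001333
|∇h| = √(-0.001481² + -0.001333²) = 0.001993
Seepage velocity v = K·i/n = 4.2 × 0.001993 / 0.17 = 0.04924 m/day.
t = 200 / 0.04924 = 4062 days = 11.1 years.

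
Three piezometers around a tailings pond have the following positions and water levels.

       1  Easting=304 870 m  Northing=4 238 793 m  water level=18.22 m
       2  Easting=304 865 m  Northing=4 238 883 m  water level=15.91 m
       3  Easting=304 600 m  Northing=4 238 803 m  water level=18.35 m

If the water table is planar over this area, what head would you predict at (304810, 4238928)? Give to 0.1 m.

14.8 m

With h = a·x + b·y + c and 1 as origin, the differences give:
  (-5)·a + 90·b = -2.31
  (-270)·a + 10·b = +0.13
Eliminate b (×10 and ×90, subtract): 24250·a = -34.800 → a = ∂h/∂x = -0.001435
Back-substitute: b = ∂h/∂y = -0.02575.
h(304810, 4238928) = 18.22 + (-0.001435)·(-60) + (-0.02575)·(135) = 18.22 +0.086 -3.476 = 14.830 m.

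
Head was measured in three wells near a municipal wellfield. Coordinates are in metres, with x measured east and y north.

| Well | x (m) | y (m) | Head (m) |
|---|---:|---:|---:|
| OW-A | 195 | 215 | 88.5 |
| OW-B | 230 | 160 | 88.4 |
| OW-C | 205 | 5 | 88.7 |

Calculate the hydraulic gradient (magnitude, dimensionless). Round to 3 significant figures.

Three-point gradient (reference OW-A): Δ to OW-B = (35, -55, -0.1), Δ to OW-C = (10, -210, +0.2).
∂h/∂x = -0.004706, ∂h/∂y = -0.001176 (det = -6800).
|∇h| = √(-0.004706² + -0.001176²) = 0.004851

0.00485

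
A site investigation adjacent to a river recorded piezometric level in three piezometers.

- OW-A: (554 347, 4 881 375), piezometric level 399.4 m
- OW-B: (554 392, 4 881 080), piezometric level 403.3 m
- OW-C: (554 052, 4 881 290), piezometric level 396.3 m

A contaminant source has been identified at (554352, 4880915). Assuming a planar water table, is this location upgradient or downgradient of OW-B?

upgradient

Three-point gradient (reference OW-A): Δ to OW-B = (45, -295, +3.9), Δ to OW-C = (-295, -85, -3.1).
∂h/∂x = +0.01371, ∂h/∂y = -0.01113 (det = -90850).
Head at (554352, 4880915) = 399.4 + (+0.01371)·(5) + (-0.01113)·(-460) = 404.59 m.
That is higher than the 403.3 m at OW-B, so the point is upgradient.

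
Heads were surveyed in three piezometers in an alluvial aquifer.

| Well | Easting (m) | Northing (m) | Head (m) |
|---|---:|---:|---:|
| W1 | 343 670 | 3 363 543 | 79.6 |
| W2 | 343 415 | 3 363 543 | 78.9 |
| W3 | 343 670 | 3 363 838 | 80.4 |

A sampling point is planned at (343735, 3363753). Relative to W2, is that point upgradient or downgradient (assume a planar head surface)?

∂h/∂x = (78.9 − 79.6) / (343415 − 343670) = +0.002745
∂h/∂y = (80.4 − 79.6) / (3363838 − 3363543) = +0.002712
Head at (343735, 3363753) = 79.6 + (+0.002745)·(65) + (+0.002712)·(210) = 80.35 m.
That is higher than the 78.9 m at W2, so the point is upgradient.

upgradient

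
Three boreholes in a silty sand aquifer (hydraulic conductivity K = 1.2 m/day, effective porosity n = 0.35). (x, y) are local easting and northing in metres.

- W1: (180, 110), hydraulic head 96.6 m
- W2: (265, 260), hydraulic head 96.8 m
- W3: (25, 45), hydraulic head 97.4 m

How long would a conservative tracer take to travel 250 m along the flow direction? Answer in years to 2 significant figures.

Three-point gradient (reference W1): Δ to W2 = (85, 150, +0.2), Δ to W3 = (-155, -65, +0.8).
∂h/∂x = -0.007504, ∂h/∂y = +0.005585 (det = 17725).
|∇h| = √(-0.007504² + 0.005585²) = 0.009354
Seepage velocity v = K·i/n = 1.2 × 0.009354 / 0.35 = 0.03207 m/day.
t = 250 / 0.03207 = 7795 days = 21.3 years.

21 years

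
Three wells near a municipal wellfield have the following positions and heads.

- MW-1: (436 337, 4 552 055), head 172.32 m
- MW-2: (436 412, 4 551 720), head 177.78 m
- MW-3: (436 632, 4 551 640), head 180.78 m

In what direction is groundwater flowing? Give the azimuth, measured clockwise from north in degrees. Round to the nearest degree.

Taking MW-1 as reference: MW-2−MW-1 = (75, -335, +5.46); MW-3−MW-1 = (295, -415, +8.46).
Determinant of the coordinate differences = 75·(-415) − 295·(-335) = 67700.
∂h/∂x = [(+5.46)·(-415) − (+8.46)·(-335)] / 67700 = +0.008393
∂h/∂y = [75·(+8.46) − 295·(+5.46)] / 67700 = -0.01442
Flow direction (−∇h) has components (-0.008393 E, +0.01442 N).
Azimuth = atan2(E, N) = atan2(-0.008393, +0.01442) = 329.8° ≈ 330°.

330°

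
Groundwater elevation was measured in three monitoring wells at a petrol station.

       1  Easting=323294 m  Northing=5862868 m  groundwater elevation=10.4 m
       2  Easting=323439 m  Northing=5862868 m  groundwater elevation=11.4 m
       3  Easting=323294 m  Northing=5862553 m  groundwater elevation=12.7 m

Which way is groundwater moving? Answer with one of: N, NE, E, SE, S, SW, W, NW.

∂h/∂x = (11.4 − 10.4) / (323439 − 323294) = +0.006897
∂h/∂y = (12.7 − 10.4) / (5862553 − 5862868) = -0.007302
Flow = −∇h = (-0.006897 east, +0.007302 north), which points northwest.

NW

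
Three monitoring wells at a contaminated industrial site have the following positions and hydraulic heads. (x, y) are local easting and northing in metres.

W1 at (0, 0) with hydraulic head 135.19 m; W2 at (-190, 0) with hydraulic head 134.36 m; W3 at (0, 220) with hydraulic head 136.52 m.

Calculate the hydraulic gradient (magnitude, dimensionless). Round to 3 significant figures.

∂h/∂x = (134.36 − 135.19) / (-190 − 0) = +0.004368
∂h/∂y = (136.52 − 135.19) / (220 − 0) = +0.006045
|∇h| = √(0.004368² + 0.006045²) = 0.007458

0.00746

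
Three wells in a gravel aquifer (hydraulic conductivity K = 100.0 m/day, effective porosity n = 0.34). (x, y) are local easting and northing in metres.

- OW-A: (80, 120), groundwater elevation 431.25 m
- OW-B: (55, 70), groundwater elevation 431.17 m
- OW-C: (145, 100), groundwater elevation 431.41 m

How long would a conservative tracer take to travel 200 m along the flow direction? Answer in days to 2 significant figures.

260 days

Differences from OW-A: to OW-B (Δx, Δy, Δh) = (-25, -50, -0.08); to OW-C = (65, -20, +0.16).
Determinant of the coordinate differences = (-25)·(-20) − 65·(-50) = 3750.
∂h/∂x = [(-0.08)·(-20) − (+0.16)·(-50)] / 3750 = +0.002560
∂h/∂y = [(-25)·(+0.16) − 65·(-0.08)] / 3750 = +0.0003200
|∇h| = √(0.002560² + 0.0003200²) = 0.00258
Seepage velocity v = K·i/n = 100.0 × 0.00258 / 0.34 = 0.7588 m/day.
t = 200 / 0.7588 = 263.6 days.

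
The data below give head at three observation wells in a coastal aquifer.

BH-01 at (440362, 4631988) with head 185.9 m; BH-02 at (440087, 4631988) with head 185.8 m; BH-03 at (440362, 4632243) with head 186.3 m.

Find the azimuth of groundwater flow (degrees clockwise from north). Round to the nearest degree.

∂h/∂x = (185.8 − 185.9) / (440087 − 440362) = +0.0003636
∂h/∂y = (186.3 − 185.9) / (4632243 − 4631988) = +0.001569
Flow direction (−∇h) has components (-0.0003636 E, -0.001569 N).
Azimuth = atan2(E, N) = atan2(-0.0003636, -0.001569) = 193.1° ≈ 193°.

193°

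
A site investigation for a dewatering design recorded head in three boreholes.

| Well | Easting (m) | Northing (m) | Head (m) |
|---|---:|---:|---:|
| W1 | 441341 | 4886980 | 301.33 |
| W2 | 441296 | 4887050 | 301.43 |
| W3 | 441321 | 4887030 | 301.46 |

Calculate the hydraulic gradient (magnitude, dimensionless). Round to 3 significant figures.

Three-point gradient (reference W1): Δ to W2 = (-45, 70, +0.10), Δ to W3 = (-20, 50, +0.13).
∂h/∂x = +0.004824, ∂h/∂y = +0.004529 (det = -850).
|∇h| = √(0.004824² + 0.004529²) = 0.006617

0.00662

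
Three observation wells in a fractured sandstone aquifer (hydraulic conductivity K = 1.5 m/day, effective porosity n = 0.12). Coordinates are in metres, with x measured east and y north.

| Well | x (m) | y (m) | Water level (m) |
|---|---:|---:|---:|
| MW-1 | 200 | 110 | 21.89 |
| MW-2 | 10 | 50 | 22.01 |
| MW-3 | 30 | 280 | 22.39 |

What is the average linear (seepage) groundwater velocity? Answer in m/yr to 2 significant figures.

9.7 m/yr

Differences from MW-1: to MW-2 (Δx, Δy, Δh) = (-190, -60, +0.12); to MW-3 = (-170, 170, +0.50).
Determinant of the coordinate differences = (-190)·170 − (-170)·(-60) = -42500.
∂h/∂x = [(+0.12)·170 − (+0.50)·(-60)] / -42500 = -0.001186
∂h/∂y = [(-190)·(+0.50) − (-170)·(+0.12)] / -42500 = +0.001755
|∇h| = √(-0.001186² + 0.001755²) = 0.002118
Seepage velocity v = K·i/n = 1.5 × 0.002118 / 0.12 = 0.02648 m/day = 9.672 m/yr.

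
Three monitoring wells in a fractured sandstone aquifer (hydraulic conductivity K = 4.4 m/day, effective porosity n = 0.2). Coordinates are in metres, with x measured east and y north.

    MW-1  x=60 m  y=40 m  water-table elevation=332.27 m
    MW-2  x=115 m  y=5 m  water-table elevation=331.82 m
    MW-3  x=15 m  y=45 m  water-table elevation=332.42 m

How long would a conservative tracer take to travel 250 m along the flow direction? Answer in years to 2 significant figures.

Differences from MW-1: to MW-2 (Δx, Δy, Δh) = (55, -35, -0.45); to MW-3 = (-45, 5, +0.15).
Solve a·Δx + b·Δy = Δh: det = 55·5 − (-45)·(-35) = -1300.
∂h/∂x = [(-0.45)·5 − (+0.15)·(-35)] / -1300 = -0.002308
∂h/∂y = [55·(+0.15) − (-45)·(-0.45)] / -1300 = +0.009231
|∇h| = √(-0.002308² + 0.009231²) = 0.009515
Seepage velocity v = K·i/n = 4.4 × 0.009515 / 0.2 = 0.2093 m/day.
t = 250 / 0.2093 = 1194 days = 3.27 years.

3.3 years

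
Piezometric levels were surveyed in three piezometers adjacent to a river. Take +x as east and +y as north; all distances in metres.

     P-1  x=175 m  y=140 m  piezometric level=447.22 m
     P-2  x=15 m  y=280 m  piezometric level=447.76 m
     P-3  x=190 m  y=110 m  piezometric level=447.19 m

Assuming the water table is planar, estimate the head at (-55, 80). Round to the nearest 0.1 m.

Differences from P-1: to P-2 (Δx, Δy, Δh) = (-160, 140, +0.54); to P-3 = (15, -30, -0.03).
Solve a·Δx + b·Δy = Δh: det = (-160)·(-30) − 15·140 = 2700.
∂h/∂x = [(+0.54)·(-30) − (-0.03)·140] / 2700 = -0.004444
∂h/∂y = [(-160)·(-0.03) − 15·(+0.54)] / 2700 = -0.001222
h(-55, 80) = 447.22 + (-0.004444)·(-230) + (-0.001222)·(-60) = 447.22 +1.022 +0.073 = 448.316 m.

448.3 m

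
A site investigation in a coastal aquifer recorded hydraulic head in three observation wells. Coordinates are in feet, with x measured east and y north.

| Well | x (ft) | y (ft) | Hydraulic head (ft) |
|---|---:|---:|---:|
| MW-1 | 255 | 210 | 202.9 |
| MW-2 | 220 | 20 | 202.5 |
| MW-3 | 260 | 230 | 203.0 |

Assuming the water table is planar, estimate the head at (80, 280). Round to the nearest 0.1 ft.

194.8 ft

With h = a·x + b·y + c and MW-1 as origin, the differences give:
  (-35)·a + (-190)·b = -0.4
  5·a + 20·b = +0.1
Eliminate b (×20 and ×(-190), subtract): 250·a = 11.00 → a = ∂h/∂x = +0.04400
Back-substitute: b = ∂h/∂y = -0.006000.
h(80, 280) = 202.9 + (+0.04400)·(-175) + (-0.006000)·(70) = 202.9 -7.700 -0.420 = 194.780 ft.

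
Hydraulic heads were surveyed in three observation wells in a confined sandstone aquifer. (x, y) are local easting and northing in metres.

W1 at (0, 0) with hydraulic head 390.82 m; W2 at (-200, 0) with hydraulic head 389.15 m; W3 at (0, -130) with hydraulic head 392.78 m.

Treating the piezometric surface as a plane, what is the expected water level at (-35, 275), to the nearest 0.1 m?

∂h/∂x = (389.15 − 390.82) / (-200 − 0) = +0.008350
∂h/∂y = (392.78 − 390.82) / (-130 − 0) = -0.01508
h(-35, 275) = 390.82 + (+0.008350)·(-35) + (-0.01508)·(275) = 390.82 -0.292 -4.146 = 386.382 m.

386.4 m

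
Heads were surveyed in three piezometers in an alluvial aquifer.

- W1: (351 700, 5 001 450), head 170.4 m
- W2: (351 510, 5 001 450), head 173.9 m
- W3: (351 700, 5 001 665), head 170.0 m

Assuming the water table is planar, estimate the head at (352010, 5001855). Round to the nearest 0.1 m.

∂h/∂x = (173.9 − 170.4) / (351510 − 351700) = -0.01842
∂h/∂y = (170.0 − 170.4) / (5001665 − 5001450) = -0.001860
h(352010, 5001855) = 170.4 + (-0.01842)·(310) + (-0.001860)·(405) = 170.4 -5.711 -0.753 = 163.936 m.

163.9 m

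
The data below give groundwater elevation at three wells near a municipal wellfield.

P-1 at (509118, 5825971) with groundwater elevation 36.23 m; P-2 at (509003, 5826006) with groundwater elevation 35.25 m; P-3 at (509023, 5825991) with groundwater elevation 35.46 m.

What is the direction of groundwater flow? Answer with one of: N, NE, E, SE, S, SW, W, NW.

NW

With h = a·x + b·y + c and P-1 as origin, the differences give:
  (-115)·a + 35·b = -0.98
  (-95)·a + 20·b = -0.77
Eliminate b (×20 and ×35, subtract): 1025·a = 7.350 → a = ∂h/∂x = +0.007171
Back-substitute: b = ∂h/∂y = -0.004439.
Flow = −∇h = (-0.007171 east, +0.004439 north), which points northwest.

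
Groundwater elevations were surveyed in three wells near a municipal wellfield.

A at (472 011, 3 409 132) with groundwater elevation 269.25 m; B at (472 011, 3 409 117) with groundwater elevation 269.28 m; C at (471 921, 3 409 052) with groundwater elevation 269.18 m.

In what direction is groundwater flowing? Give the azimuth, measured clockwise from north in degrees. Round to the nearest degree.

308°

Taking A as reference: B−A = (0, -15, +0.03); C−A = (-90, -80, -0.07).
Determinant of the coordinate differences = 0·(-80) − (-90)·(-15) = -1350.
∂h/∂x = [(+0.03)·(-80) − (-0.07)·(-15)] / -1350 = +0.002556
∂h/∂y = [0·(-0.07) − (-90)·(+0.03)] / -1350 = -0.002000
Flow direction (−∇h) has components (-0.002556 E, +0.002000 N).
Azimuth = atan2(E, N) = atan2(-0.002556, +0.002000) = 308.0° ≈ 308°.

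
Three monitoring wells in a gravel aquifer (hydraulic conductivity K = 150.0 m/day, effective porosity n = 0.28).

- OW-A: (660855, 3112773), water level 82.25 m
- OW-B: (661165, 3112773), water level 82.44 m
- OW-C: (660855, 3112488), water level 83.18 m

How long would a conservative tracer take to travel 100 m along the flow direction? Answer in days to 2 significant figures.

56 days

∂h/∂x = (82.44 − 82.25) / (661165 − 660855) = +0.0006129
∂h/∂y = (83.18 − 82.25) / (3112488 − 3112773) = -0.003263
|∇h| = √(0.0006129² + -0.003263²) = 0.00332
Seepage velocity v = K·i/n = 150.0 × 0.00332 / 0.28 = 1.779 m/day.
t = 100 / 1.779 = 56.21 days.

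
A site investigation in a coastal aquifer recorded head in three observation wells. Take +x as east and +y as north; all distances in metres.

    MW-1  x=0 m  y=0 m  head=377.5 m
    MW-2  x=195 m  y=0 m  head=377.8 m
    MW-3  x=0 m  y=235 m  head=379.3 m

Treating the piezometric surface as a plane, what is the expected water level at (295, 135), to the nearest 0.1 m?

379.0 m

∂h/∂x = (377.8 − 377.5) / (195 − 0) = +0.001538
∂h/∂y = (379.3 − 377.5) / (235 − 0) = +0.007660
h(295, 135) = 377.5 + (+0.001538)·(295) + (+0.007660)·(135) = 377.5 +0.454 +1.034 = 378.988 m.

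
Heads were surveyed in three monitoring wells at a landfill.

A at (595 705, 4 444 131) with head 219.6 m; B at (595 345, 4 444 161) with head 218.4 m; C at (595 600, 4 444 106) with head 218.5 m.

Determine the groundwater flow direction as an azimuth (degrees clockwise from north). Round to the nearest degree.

193°

Differences from A: to B (Δx, Δy, Δh) = (-360, 30, -1.2); to C = (-105, -25, -1.1).
Determinant of the coordinate differences = (-360)·(-25) − (-105)·30 = 12150.
∂h/∂x = [(-1.2)·(-25) − (-1.1)·30] / 12150 = +0.005185
∂h/∂y = [(-360)·(-1.1) − (-105)·(-1.2)] / 12150 = +0.02222
Flow direction (−∇h) has components (-0.005185 E, -0.02222 N).
Azimuth = atan2(E, N) = atan2(-0.005185, -0.02222) = 193.1° ≈ 193°.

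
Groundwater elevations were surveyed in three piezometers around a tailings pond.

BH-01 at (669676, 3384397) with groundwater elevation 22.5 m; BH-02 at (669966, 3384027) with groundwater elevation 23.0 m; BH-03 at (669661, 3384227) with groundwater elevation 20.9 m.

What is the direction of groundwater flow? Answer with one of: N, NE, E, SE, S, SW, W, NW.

With h = a·x + b·y + c and BH-01 as origin, the differences give:
  290·a + (-370)·b = +0.5
  (-15)·a + (-170)·b = -1.6
Eliminate b (×(-170) and ×(-370), subtract): -54850·a = -677.00 → a = ∂h/∂x = +0.01234
Back-substitute: b = ∂h/∂y = +0.008323.
Flow = −∇h = (-0.01234 east, -0.008323 north), which points southwest.

SW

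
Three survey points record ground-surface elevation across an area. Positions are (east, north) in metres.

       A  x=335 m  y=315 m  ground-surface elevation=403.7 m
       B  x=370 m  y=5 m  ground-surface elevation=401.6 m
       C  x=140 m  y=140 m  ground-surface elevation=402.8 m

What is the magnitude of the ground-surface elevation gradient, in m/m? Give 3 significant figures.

0.00676 m/m

Taking A as reference: B−A = (35, -310, -2.1); C−A = (-195, -175, -0.9).
Solve a·Δx + b·Δy = Δz: det = 35·(-175) − (-195)·(-310) = -66575.
∂z/∂x = [(-2.1)·(-175) − (-0.9)·(-310)] / -66575 = -0.001329
∂z/∂y = [35·(-0.9) − (-195)·(-2.1)] / -66575 = +0.006624
|∇f| = √(-0.001329² + 0.006624²) = 0.006756 m/m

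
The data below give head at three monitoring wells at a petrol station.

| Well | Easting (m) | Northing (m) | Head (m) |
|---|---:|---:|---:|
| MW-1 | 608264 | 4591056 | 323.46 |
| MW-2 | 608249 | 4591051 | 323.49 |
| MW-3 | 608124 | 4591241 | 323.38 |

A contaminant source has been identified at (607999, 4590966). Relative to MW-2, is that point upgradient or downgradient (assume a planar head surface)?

upgradient

With h = a·x + b·y + c and MW-1 as origin, the differences give:
  (-15)·a + (-5)·b = +0.03
  (-140)·a + 185·b = -0.08
Eliminate b (×185 and ×(-5), subtract): -3475·a = 5.150 → a = ∂h/∂x = -0.001482
Back-substitute: b = ∂h/∂y = -0.001554.
Head at (607999, 4590966) = 323.46 + (-0.001482)·(-265) + (-0.001554)·(-90) = 323.99 m.
That is higher than the 323.49 m at MW-2, so the point is upgradient.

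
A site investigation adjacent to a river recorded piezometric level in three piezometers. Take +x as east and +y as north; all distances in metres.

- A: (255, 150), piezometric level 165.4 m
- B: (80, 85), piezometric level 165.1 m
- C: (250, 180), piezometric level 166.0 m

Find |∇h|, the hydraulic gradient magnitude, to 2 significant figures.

Differences from A: to B (Δx, Δy, Δh) = (-175, -65, -0.3); to C = (-5, 30, +0.6).
Solve a·Δx + b·Δy = Δh: det = (-175)·30 − (-5)·(-65) = -5575.
∂h/∂x = [(-0.3)·30 − (+0.6)·(-65)] / -5575 = -0.005381
∂h/∂y = [(-175)·(+0.6) − (-5)·(-0.3)] / -5575 = +0.01910
|∇h| = √(-0.005381² + 0.01910²) = 0.01984

0.020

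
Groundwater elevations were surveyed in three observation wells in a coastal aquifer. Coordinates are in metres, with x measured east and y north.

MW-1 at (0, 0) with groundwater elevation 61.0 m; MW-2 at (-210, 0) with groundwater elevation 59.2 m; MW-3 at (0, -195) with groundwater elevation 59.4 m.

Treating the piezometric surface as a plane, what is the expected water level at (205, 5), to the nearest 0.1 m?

∂h/∂x = (59.2 − 61.0) / (-210 − 0) = +0.008571
∂h/∂y = (59.4 − 61.0) / (-195 − 0) = +0.008205
h(205, 5) = 61.0 + (+0.008571)·(205) + (+0.008205)·(5) = 61.0 +1.757 +0.041 = 62.798 m.

62.8 m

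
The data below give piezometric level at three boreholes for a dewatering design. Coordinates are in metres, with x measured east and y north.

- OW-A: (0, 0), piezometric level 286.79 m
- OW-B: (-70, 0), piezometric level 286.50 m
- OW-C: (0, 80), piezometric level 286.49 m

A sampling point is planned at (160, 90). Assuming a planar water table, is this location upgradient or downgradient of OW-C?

upgradient

∂h/∂x = (286.50 − 286.79) / (-70 − 0) = +0.004143
∂h/∂y = (286.49 − 286.79) / (80 − 0) = -0.003750
Head at (160, 90) = 286.79 + (+0.004143)·(160) + (-0.003750)·(90) = 287.12 m.
That is higher than the 286.49 m at OW-C, so the point is upgradient.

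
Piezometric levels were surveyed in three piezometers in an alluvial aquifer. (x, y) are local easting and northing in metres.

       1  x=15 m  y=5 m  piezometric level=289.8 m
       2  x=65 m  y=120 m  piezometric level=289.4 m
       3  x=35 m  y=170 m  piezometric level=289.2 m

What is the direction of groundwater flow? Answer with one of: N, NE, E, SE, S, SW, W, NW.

Three-point gradient (reference 1): Δ to 2 = (50, 115, -0.4), Δ to 3 = (20, 165, -0.6).
∂h/∂x = +0.0005042, ∂h/∂y = -0.003697 (det = 5950).
Flow = −∇h = (-0.0005042 east, +0.003697 north), which points north.

N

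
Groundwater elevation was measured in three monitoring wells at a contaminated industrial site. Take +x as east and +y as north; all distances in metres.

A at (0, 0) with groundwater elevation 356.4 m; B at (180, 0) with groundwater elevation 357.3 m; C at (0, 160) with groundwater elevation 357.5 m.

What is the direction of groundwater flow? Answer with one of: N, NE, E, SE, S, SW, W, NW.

SW

∂h/∂x = (357.3 − 356.4) / (180 − 0) = +0.005000
∂h/∂y = (357.5 − 356.4) / (160 − 0) = +0.006875
Flow = −∇h = (-0.005000 east, -0.006875 north), which points southwest.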